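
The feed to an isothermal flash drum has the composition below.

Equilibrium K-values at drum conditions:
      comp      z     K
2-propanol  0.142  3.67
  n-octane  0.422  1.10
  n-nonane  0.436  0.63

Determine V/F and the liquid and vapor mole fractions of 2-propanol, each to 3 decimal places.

V/F = 0.517, x_2-propanol = 0.060, y_2-propanol = 0.219

Rachford–Rice: g(V/F) = Σ zᵢ(Kᵢ−1)/(1+V/F(Kᵢ−1)) = 0.
Check two-phase: ΣzᵢKᵢ = 1.260 > 1 and Σzᵢ/Kᵢ = 1.114 > 1, so g(0) = 0.260 > 0 and g(1) = -0.114 < 0.
Newton iteration, V/F⁰ = 0.5:
  V/F = 0.500: g = 0.0046, g' = -0.279 → V/F = 0.517
Converged at V/F = 0.517.
Compositions from xᵢ = zᵢ/(1+V/F(Kᵢ−1)), yᵢ = Kᵢxᵢ:
  2-propanol: x = 0.060, y = 0.219
  n-octane: x = 0.401, y = 0.441
  n-nonane: x = 0.539, y = 0.340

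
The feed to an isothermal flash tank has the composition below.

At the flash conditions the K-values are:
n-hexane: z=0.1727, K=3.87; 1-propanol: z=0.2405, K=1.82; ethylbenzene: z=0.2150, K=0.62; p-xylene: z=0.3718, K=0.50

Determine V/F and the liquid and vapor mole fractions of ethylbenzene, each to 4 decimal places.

Newton iteration, V/F⁰ = 0.34:
  V/F = 0.3400: g = 0.08728, g' = -0.6391 → V/F = 0.4766
  V/F = 0.4766: g = 0.00732, g' = -0.5438 → V/F = 0.4900
  V/F = 0.4900: g = 0.00004, g' = -0.5379 → V/F = 0.4901
Converged at V/F = 0.4901.
Compositions from xᵢ = zᵢ/(1+V/F(Kᵢ−1)), yᵢ = Kᵢxᵢ:
  n-hexane: x = 0.0718, y = 0.2777
  1-propanol: x = 0.1716, y = 0.3122
  ethylbenzene: x = 0.2642, y = 0.1638
  p-xylene: x = 0.4925, y = 0.2462

V/F = 0.4901, x_ethylbenzene = 0.2642, y_ethylbenzene = 0.1638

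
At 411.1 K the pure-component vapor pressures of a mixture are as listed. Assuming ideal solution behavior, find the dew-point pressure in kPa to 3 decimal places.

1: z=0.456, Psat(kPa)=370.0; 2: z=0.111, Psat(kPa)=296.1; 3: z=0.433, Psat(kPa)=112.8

Pdew = 183.622 kPa

At the dew point ψ → 1, so Σzᵢ/Kᵢ = 1 with Kᵢ = Pᵢˢᵃᵗ/P ⇒ 1/P = Σzᵢ/Pᵢˢᵃᵗ.
1/P = 0.456/370.0 + 0.111/296.1 + 0.433/112.8 = 0.005446 ⇒ P = 183.622 kPa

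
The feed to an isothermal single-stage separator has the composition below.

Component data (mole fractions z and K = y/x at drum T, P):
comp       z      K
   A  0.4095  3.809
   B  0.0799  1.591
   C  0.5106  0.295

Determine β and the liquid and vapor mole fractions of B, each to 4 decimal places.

Let β = V/F and solve Σ zᵢ(Kᵢ−1)/(1+β(Kᵢ−1)) = 0.
g(0) = ΣzᵢKᵢ − 1 = 0.8375 and g(1) = 1 − Σzᵢ/Kᵢ = -0.8886, so a root lies in (0, 1).
Newton iteration, β⁰ = 0.5:
  β = 0.5000: g = -0.04110, g' = -1.1808 → β = 0.4652
Converged at β = 0.4652.
Compositions from xᵢ = zᵢ/(1+β(Kᵢ−1)), yᵢ = Kᵢxᵢ:
  A: x = 0.1775, y = 0.6761
  B: x = 0.0627, y = 0.0997
  C: x = 0.7598, y = 0.2241

β = 0.4652, x_B = 0.0627, y_B = 0.0997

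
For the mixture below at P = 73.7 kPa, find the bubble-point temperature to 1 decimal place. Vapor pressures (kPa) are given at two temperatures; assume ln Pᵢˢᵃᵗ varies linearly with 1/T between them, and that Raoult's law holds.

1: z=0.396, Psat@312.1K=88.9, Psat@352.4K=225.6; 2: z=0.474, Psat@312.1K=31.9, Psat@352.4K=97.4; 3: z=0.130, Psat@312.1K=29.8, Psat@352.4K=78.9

T = 323.6 K

Bubble-point temperature: ΣzᵢPᵢˢᵃᵗ(T) = P. Interpolate ln Pᵢˢᵃᵗ = aᵢ + bᵢ/T.
  T = 312.1 K: ΣzᵢPᵢˢᵃᵗ = 54.20 kPa
  T = 352.4 K: ΣzᵢPᵢˢᵃᵗ = 145.76 kPa
  T = 332.2 K: ΣzᵢPᵢˢᵃᵗ = 91.40 kPa
  T = 322.1 K: ΣzᵢPᵢˢᵃᵗ = 70.85 kPa
  T = 327.1 K: ΣzᵢPᵢˢᵃᵗ = 80.52 kPa
  T = 324.6 K: ΣzᵢPᵢˢᵃᵗ = 75.57 kPa
Interpolating between 322.1 K and 324.6 K gives T ≈ 323.6 K.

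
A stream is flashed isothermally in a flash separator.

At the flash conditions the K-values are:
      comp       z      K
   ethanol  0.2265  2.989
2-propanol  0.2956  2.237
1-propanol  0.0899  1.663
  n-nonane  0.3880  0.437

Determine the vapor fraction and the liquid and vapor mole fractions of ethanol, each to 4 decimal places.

Let ψ = V/F and solve Σ zᵢ(Kᵢ−1)/(1+ψ(Kᵢ−1)) = 0.
g(0) = ΣzᵢKᵢ − 1 = 0.6573 and g(1) = 1 − Σzᵢ/Kᵢ = -0.1498, so a root lies in (0, 1).
Newton–Raphson from ψ = 0.7:
  ψ = 0.7000: g = 0.06447, g' = -0.6399 → ψ = 0.8007
  ψ = 0.8007: g = -0.00137, g' = -0.6721 → ψ = 0.7987
Converged at ψ = 0.7987.
Compositions from xᵢ = zᵢ/(1+ψ(Kᵢ−1)), yᵢ = Kᵢxᵢ:
  ethanol: x = 0.0875, y = 0.2615
  2-propanol: x = 0.1487, y = 0.3326
  1-propanol: x = 0.0588, y = 0.0977
  n-nonane: x = 0.7050, y = 0.3081

ψ = 0.7987, x_ethanol = 0.0875, y_ethanol = 0.2615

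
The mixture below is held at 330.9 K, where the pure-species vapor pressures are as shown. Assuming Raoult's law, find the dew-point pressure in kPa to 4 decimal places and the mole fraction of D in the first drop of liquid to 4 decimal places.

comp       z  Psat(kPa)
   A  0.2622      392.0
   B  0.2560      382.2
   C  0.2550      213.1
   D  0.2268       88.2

At the dew point ψ → 1, so Σzᵢ/Kᵢ = 1 with Kᵢ = Pᵢˢᵃᵗ/P ⇒ 1/P = Σzᵢ/Pᵢˢᵃᵗ.
1/P = 0.2622/392.0 + 0.2560/382.2 + 0.2550/213.1 + 0.2268/88.2 = 0.0051067 ⇒ P = 195.8199 kPa
xᵢ = zᵢP/Pᵢˢᵃᵗ ⇒ x_D = 0.2268·195.8199/88.2 = 0.5035

Pdew = 195.8199 kPa, x_D = 0.5035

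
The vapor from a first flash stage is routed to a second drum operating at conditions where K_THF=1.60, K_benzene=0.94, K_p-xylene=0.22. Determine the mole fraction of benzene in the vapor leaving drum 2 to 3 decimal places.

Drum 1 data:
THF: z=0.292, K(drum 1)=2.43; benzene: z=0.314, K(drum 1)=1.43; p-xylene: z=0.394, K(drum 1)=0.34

Drum 1:
Let ψ₁ = V/F and solve Σ zᵢ(Kᵢ−1)/(1+ψ₁(Kᵢ−1)) = 0.
Check two-phase: ΣzᵢKᵢ = 1.293 > 1 and Σzᵢ/Kᵢ = 1.499 > 1, so g(0) = 0.293 > 0 and g(1) = -0.499 < 0.
Newton–Raphson from ψ₁ = 0.31:
  ψ₁ = 0.310: g = 0.0815, g' = -0.603 → ψ₁ = 0.445
  ψ₁ = 0.445: g = 0.0002, g' = -0.608 → ψ₁ = 0.446
Converged at ψ₁ = 0.446.
Drum-1 compositions:
  THF: x = 0.178, y = 0.433
  benzene: x = 0.264, y = 0.377
  p-xylene: x = 0.558, y = 0.190
Drum-2 feed = drum-1 vapor: z₂ = (0.4334, 0.3768, 0.1898).
Drum 2:
Newton iteration, ψ₂⁰ = 0.5:
  ψ₂ = 0.500: g = -0.0659, g' = -0.404 → ψ₂ = 0.337
  ψ₂ = 0.337: g = -0.0075, g' = -0.322 → ψ₂ = 0.313
Converged at ψ₂ = 0.313.
  THF: x = 0.365, y = 0.584
  benzene: x = 0.384, y = 0.361
  p-xylene: x = 0.251, y = 0.055

y_benzene (drum 2) = 0.361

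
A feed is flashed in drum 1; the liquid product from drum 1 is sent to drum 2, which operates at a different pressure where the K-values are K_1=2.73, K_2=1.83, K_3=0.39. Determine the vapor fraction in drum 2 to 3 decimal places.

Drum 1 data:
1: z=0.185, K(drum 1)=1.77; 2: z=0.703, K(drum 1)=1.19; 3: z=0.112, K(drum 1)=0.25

V/F (drum 2) = 0.899

Drum 1:
Iterate (Newton) starting at ψ₁ = 0.38:
  ψ₁ = 0.380: g = 0.1173, g' = -0.211 → ψ₁ = 0.936
  ψ₁ = 0.936: g = -0.0857, g' = -0.765 → ψ₁ = 0.824
  ψ₁ = 0.824: g = -0.0172, g' = -0.492 → ψ₁ = 0.789
  ψ₁ = 0.789: g = -0.0009, g' = -0.440 → ψ₁ = 0.787
Converged at ψ₁ = 0.787.
Drum-1 compositions:
  1: x = 0.115, y = 0.204
  2: x = 0.612, y = 0.728
  3: x = 0.273, y = 0.068
Drum-2 feed = drum-1 liquid: z₂ = (0.1152, 0.6116, 0.2732).
Drum 2:
Rachford–Rice: g(ψ₂) = Σ zᵢ(Kᵢ−1)/(1+ψ₂(Kᵢ−1)) = 0.
Check two-phase: ΣzᵢKᵢ = 1.540 > 1 and Σzᵢ/Kᵢ = 1.077 > 1, so g(0) = 0.540 > 0 and g(1) = -0.077 < 0.
Iterate (Newton) starting at ψ₂ = 0.5:
  ψ₂ = 0.500: g = 0.2258, g' = -0.520 → ψ₂ = 0.934
  ψ₂ = 0.934: g = -0.0254, g' = -0.734 → ψ₂ = 0.900
  ψ₂ = 0.900: g = -0.0008, g' = -0.690 → ψ₂ = 0.899
Converged at ψ₂ = 0.899.
  1: x = 0.045, y = 0.123
  2: x = 0.350, y = 0.641
  3: x = 0.605, y = 0.236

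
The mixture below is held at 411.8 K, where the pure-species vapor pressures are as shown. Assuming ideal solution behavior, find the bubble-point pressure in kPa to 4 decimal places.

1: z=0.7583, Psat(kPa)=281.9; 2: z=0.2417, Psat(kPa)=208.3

At the bubble point ψ → 0, so ΣzᵢKᵢ = 1 with Kᵢ = Pᵢˢᵃᵗ/P ⇒ P = ΣzᵢPᵢˢᵃᵗ.
P = 0.7583·281.9 + 0.2417·208.3 = 264.1109 kPa

Pbub = 264.1109 kPa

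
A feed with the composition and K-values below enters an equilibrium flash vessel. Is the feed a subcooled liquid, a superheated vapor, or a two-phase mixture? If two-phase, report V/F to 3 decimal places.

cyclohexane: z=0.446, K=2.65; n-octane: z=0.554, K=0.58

ΣzᵢKᵢ = 1.503; Σzᵢ/Kᵢ = 1.123.
Both exceed 1, so a two-phase solution exists.
Let ψ = V/F and solve Σ zᵢ(Kᵢ−1)/(1+ψ(Kᵢ−1)) = 0.
Newton–Raphson from ψ = 0.35:
  ψ = 0.350: g = 0.1937, g' = -0.622 → ψ = 0.661
  ψ = 0.661: g = 0.0297, g' = -0.465 → ψ = 0.725
  ψ = 0.725: g = 0.0004, g' = -0.454 → ψ = 0.726
Converged at ψ = 0.726.

two-phase, V/F = 0.726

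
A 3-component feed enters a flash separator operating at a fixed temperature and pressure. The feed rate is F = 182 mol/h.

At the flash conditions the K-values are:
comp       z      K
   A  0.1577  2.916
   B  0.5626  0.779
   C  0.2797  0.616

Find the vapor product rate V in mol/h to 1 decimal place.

Newton iteration, V/F⁰ = 0.56:
  V/F = 0.5600: g = -0.13296, g' = -0.2374 → V/F = 0.0000
  V/F = 0.0000: g = 0.07040, g' = -0.6476 → V/F = 0.1087
  V/F = 0.1087: g = 0.01058, g' = -0.4703 → V/F = 0.1312
  V/F = 0.1312: g = 0.00029, g' = -0.4445 → V/F = 0.1319
Converged at V/F = 0.1319.
Then V = V/F·F = 0.1319·182 = 24.0 mol/h and L = F − V = 158.0 mol/h.

V = 24.0 mol/h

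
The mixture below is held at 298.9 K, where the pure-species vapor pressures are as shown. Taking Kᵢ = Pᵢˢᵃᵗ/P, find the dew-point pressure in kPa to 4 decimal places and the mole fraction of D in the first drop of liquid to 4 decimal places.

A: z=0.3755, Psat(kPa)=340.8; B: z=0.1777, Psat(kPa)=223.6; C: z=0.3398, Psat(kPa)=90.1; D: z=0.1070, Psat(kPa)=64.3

At the dew point ψ → 1, so Σzᵢ/Kᵢ = 1 with Kᵢ = Pᵢˢᵃᵗ/P ⇒ 1/P = Σzᵢ/Pᵢˢᵃᵗ.
1/P = 0.3755/340.8 + 0.1777/223.6 + 0.3398/90.1 + 0.1070/64.3 = 0.0073320 ⇒ P = 136.3888 kPa
xᵢ = zᵢP/Pᵢˢᵃᵗ ⇒ x_D = 0.1070·136.3888/64.3 = 0.2270

Pdew = 136.3888 kPa, x_D = 0.2270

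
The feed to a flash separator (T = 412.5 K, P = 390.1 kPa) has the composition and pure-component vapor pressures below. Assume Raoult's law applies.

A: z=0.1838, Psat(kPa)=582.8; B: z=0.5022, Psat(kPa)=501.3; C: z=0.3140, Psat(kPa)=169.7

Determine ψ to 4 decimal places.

ψ = 0.2875

Raoult's law: Kᵢ = Pᵢˢᵃᵗ/P = Pᵢˢᵃᵗ/390.1.
  K_A = 582.8/390.1 = 1.493976, K_B = 501.3/390.1 = 1.285055, K_C = 169.7/390.1 = 0.435017
Iterate (Newton) starting at ψ = 0.5:
  ψ = 0.5000: g = -0.04915, g' = -0.2548 → ψ = 0.3071
  ψ = 0.3071: g = -0.00419, g' = -0.2150 → ψ = 0.2877
  ψ = 0.2877: g = -0.00003, g' = -0.2121 → ψ = 0.2875
Converged at ψ = 0.2875.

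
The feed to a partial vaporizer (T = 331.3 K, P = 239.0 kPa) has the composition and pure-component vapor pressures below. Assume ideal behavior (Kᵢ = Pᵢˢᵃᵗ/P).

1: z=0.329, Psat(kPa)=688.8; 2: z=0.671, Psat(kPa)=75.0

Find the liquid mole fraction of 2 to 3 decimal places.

Raoult's law: Kᵢ = Pᵢˢᵃᵗ/P = Pᵢˢᵃᵗ/239.0.
  K_1 = 688.8/239.0 = 2.88201, K_2 = 75.0/239.0 = 0.31381
Rachford–Rice: g(β) = Σ zᵢ(Kᵢ−1)/(1+β(Kᵢ−1)) = 0.
g(0) = ΣzᵢKᵢ − 1 = 0.159 and g(1) = 1 − Σzᵢ/Kᵢ = -1.252, so a root lies in (0, 1).
Newton iteration, β⁰ = 0.46:
  β = 0.460: g = -0.3409, g' = -1.009 → β = 0.122
  β = 0.122: g = 0.0008, g' = -1.147 → β = 0.123
Converged at β = 0.123.
Compositions from xᵢ = zᵢ/(1+β(Kᵢ−1)), yᵢ = Kᵢxᵢ:
  1: x = 0.267, y = 0.770
  2: x = 0.733, y = 0.230

x_2 = 0.733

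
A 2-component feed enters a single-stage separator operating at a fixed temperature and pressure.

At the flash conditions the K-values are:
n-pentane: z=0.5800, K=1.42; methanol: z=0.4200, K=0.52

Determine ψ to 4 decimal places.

Material balance + equilibrium reduce to Σ zᵢ(Kᵢ−1)/(1+ψ(Kᵢ−1)) = 0.
Feasibility: ΣzᵢKᵢ = 1.0420, Σzᵢ/Kᵢ = 1.2161 — both > 1, two phases present.
Binary case is linear: z₁(K₁−1)(1+ψ(K₂−1)) + z₂(K₂−1)(1+ψ(K₁−1)) = 0
⇒ ψ = [z₁(K₁−1)+z₂(K₂−1)] / [−(K₁−1)(K₂−1)] = 0.04200/0.20160 = 0.2083

ψ = 0.2083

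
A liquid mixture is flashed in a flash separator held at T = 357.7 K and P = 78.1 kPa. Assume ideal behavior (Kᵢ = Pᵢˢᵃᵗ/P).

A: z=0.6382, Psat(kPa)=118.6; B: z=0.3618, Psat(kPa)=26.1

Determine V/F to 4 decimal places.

Raoult's law: Kᵢ = Pᵢˢᵃᵗ/P = Pᵢˢᵃᵗ/78.1.
  K_A = 118.6/78.1 = 1.518566, K_B = 26.1/78.1 = 0.334187
Rachford–Rice: g(V/F) = Σ zᵢ(Kᵢ−1)/(1+V/F(Kᵢ−1)) = 0.
Feasibility: ΣzᵢKᵢ = 1.0901, Σzᵢ/Kᵢ = 1.5029 — both > 1, two phases present.
Binary case is linear: z₁(K₁−1)(1+V/F(K₂−1)) + z₂(K₂−1)(1+V/F(K₁−1)) = 0
⇒ V/F = [z₁(K₁−1)+z₂(K₂−1)] / [−(K₁−1)(K₂−1)] = 0.09006/0.34527 = 0.2608

V/F = 0.2608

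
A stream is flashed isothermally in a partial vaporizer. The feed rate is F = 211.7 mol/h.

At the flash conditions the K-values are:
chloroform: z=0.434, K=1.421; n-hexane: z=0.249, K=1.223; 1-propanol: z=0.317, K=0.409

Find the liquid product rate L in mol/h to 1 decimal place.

Newton–Raphson from β = 0.5:
  β = 0.500: g = -0.0650, g' = -0.286 → β = 0.272
  β = 0.272: g = -0.0070, g' = -0.230 → β = 0.242
Converged at β = 0.242.
Then V = β·F = 0.2415·211.7 = 51.1 mol/h and L = F − V = 160.6 mol/h.

L = 160.6 mol/h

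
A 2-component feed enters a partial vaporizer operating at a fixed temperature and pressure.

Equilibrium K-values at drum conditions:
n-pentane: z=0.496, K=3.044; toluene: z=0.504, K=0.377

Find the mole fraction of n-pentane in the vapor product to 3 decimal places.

Rachford–Rice: g(β) = Σ zᵢ(Kᵢ−1)/(1+β(Kᵢ−1)) = 0.
Check two-phase: ΣzᵢKᵢ = 1.700 > 1 and Σzᵢ/Kᵢ = 1.500 > 1, so g(0) = 0.700 > 0 and g(1) = -0.500 < 0.
Binary case is linear: z₁(K₁−1)(1+β(K₂−1)) + z₂(K₂−1)(1+β(K₁−1)) = 0
⇒ β = [z₁(K₁−1)+z₂(K₂−1)] / [−(K₁−1)(K₂−1)] = 0.6998/1.2734 = 0.550
Compositions from xᵢ = zᵢ/(1+β(Kᵢ−1)), yᵢ = Kᵢxᵢ:
  n-pentane: x = 0.234, y = 0.711
  toluene: x = 0.766, y = 0.289

y_n-pentane = 0.711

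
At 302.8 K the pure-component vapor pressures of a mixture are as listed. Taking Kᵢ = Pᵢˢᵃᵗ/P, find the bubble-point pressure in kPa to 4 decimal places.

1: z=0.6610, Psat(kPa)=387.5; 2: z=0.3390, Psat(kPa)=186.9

Pbub = 319.4966 kPa

At the bubble point ψ → 0, so ΣzᵢKᵢ = 1 with Kᵢ = Pᵢˢᵃᵗ/P ⇒ P = ΣzᵢPᵢˢᵃᵗ.
P = 0.6610·387.5 + 0.3390·186.9 = 319.4966 kPa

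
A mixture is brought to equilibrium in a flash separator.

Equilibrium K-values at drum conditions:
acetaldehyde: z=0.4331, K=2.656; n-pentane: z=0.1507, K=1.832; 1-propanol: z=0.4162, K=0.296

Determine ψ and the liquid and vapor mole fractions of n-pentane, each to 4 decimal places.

ψ = 0.5317, x_n-pentane = 0.1045, y_n-pentane = 0.1914

Let ψ = V/F and solve Σ zᵢ(Kᵢ−1)/(1+ψ(Kᵢ−1)) = 0.
Check two-phase: ΣzᵢKᵢ = 1.5496 > 1 and Σzᵢ/Kᵢ = 1.6514 > 1, so g(0) = 0.5496 > 0 and g(1) = -0.6514 < 0.
Newton–Raphson from ψ = 0.5:
  ψ = 0.5000: g = 0.02873, g' = -0.8987 → ψ = 0.5320
  ψ = 0.5320: g = -0.00021, g' = -0.9131 → ψ = 0.5317
Converged at ψ = 0.5317.
Compositions from xᵢ = zᵢ/(1+ψ(Kᵢ−1)), yᵢ = Kᵢxᵢ:
  acetaldehyde: x = 0.2303, y = 0.6117
  n-pentane: x = 0.1045, y = 0.1914
  1-propanol: x = 0.6652, y = 0.1969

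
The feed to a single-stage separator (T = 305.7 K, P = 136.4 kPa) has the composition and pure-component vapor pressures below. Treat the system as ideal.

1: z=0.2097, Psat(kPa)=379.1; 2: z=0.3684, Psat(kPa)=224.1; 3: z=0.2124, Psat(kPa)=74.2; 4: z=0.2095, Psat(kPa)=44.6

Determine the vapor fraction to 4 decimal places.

ψ = 0.5682

Raoult's law: Kᵢ = Pᵢˢᵃᵗ/P = Pᵢˢᵃᵗ/136.4.
  K_1 = 379.1/136.4 = 2.779326, K_2 = 224.1/136.4 = 1.642962, K_3 = 74.2/136.4 = 0.543988, K_4 = 44.6/136.4 = 0.326979
Rachford–Rice: g(ψ) = Σ zᵢ(Kᵢ−1)/(1+ψ(Kᵢ−1)) = 0.
Feasibility: ΣzᵢKᵢ = 1.3721, Σzᵢ/Kᵢ = 1.3308 — both > 1, two phases present.
Newton–Raphson from ψ = 0.58:
  ψ = 0.5800: g = -0.00681, g' = -0.5786 → ψ = 0.5682
Converged at ψ = 0.5682.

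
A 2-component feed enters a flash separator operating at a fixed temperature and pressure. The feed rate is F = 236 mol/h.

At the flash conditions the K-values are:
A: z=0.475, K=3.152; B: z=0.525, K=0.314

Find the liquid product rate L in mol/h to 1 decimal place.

L = 130.2 mol/h

Rachford–Rice: g(β) = Σ zᵢ(Kᵢ−1)/(1+β(Kᵢ−1)) = 0.
g(0) = ΣzᵢKᵢ − 1 = 0.662 and g(1) = 1 − Σzᵢ/Kᵢ = -0.823, so a root lies in (0, 1).
Newton iteration, β⁰ = 0.45:
  β = 0.450: g = -0.0017, g' = -1.085 → β = 0.448
Converged at β = 0.448.
Then V = β·F = 0.4485·236 = 105.8 mol/h and L = F − V = 130.2 mol/h.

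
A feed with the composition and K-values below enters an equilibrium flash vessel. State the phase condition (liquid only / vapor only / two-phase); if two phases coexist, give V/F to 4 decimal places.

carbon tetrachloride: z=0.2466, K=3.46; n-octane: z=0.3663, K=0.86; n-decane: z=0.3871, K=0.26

two-phase, V/F = 0.2185

ΣzᵢKᵢ = 1.2689; Σzᵢ/Kᵢ = 1.9860.
Both exceed 1, so a two-phase solution exists.
Let ψ = V/F and solve Σ zᵢ(Kᵢ−1)/(1+ψ(Kᵢ−1)) = 0.
Iterate (Newton) starting at ψ = 0.35:
  ψ = 0.3500: g = -0.11453, g' = -0.8249 → ψ = 0.2112
  ψ = 0.2112: g = 0.00690, g' = -0.9518 → ψ = 0.2184
  ψ = 0.2184: g = 0.00004, g' = -0.9407 → ψ = 0.2185
Converged at ψ = 0.2185.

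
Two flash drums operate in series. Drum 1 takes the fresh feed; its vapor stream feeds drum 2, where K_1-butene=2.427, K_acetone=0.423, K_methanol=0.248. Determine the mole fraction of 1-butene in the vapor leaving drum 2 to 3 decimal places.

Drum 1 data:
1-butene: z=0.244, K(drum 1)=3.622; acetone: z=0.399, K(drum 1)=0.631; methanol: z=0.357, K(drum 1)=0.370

Drum 1:
Newton iteration, ψ₁⁰ = 0.5:
  ψ₁ = 0.500: g = -0.2320, g' = -0.698 → ψ₁ = 0.167
  ψ₁ = 0.167: g = 0.0362, g' = -1.049 → ψ₁ = 0.202
  ψ₁ = 0.202: g = 0.0015, g' = -0.966 → ψ₁ = 0.204
Converged at ψ₁ = 0.204.
Drum-1 compositions:
  1-butene: x = 0.159, y = 0.576
  acetone: x = 0.431, y = 0.272
  methanol: x = 0.410, y = 0.152
Drum-2 feed = drum-1 vapor: z₂ = (0.5763, 0.2722, 0.1515).
Drum 2:
Let ψ₂ = V/F and solve Σ zᵢ(Kᵢ−1)/(1+ψ₂(Kᵢ−1)) = 0.
g(0) = ΣzᵢKᵢ − 1 = 0.551 and g(1) = 1 − Σzᵢ/Kᵢ = -0.492, so a root lies in (0, 1).
Newton iteration, ψ₂⁰ = 0.5:
  ψ₂ = 0.500: g = 0.0766, g' = -0.799 → ψ₂ = 0.596
  ψ₂ = 0.596: g = -0.0014, g' = -0.835 → ψ₂ = 0.594
Converged at ψ₂ = 0.594.
  1-butene: x = 0.312, y = 0.757
  acetone: x = 0.414, y = 0.175
  methanol: x = 0.274, y = 0.068

y_1-butene (drum 2) = 0.757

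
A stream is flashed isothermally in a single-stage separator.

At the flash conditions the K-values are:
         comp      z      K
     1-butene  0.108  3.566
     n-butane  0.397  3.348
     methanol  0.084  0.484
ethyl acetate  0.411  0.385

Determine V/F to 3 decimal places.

Rachford–Rice: g(V/F) = Σ zᵢ(Kᵢ−1)/(1+V/F(Kᵢ−1)) = 0.
Feasibility: ΣzᵢKᵢ = 1.913, Σzᵢ/Kᵢ = 1.390 — both > 1, two phases present.
Newton–Raphson from V/F = 0.5:
  V/F = 0.500: g = 0.1267, g' = -0.964 → V/F = 0.631
  V/F = 0.631: g = 0.0037, g' = -0.923 → V/F = 0.635
Converged at V/F = 0.635.

V/F = 0.635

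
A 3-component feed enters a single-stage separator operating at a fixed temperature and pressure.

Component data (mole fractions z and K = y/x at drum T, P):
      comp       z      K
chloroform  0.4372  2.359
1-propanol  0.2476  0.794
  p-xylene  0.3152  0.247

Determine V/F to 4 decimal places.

Iterate (Newton) starting at V/F = 0.51:
  V/F = 0.5100: g = -0.09138, g' = -0.7658 → V/F = 0.3907
  V/F = 0.3907: g = -0.00364, g' = -0.7157 → V/F = 0.3856
Converged at V/F = 0.3856.

V/F = 0.3856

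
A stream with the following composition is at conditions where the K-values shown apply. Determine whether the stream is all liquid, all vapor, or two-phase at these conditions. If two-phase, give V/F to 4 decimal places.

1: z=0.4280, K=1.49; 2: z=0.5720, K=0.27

all liquid

ΣzᵢKᵢ = 0.7922; Σzᵢ/Kᵢ = 2.4058.
Since ΣzᵢKᵢ < 1 the mixture is below its bubble point — single liquid phase.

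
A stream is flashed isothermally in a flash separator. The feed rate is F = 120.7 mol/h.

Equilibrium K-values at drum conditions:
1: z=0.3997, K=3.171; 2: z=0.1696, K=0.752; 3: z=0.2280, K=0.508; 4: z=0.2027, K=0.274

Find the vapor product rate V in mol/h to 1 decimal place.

V = 58.6 mol/h

Material balance + equilibrium reduce to Σ zᵢ(Kᵢ−1)/(1+ψ(Kᵢ−1)) = 0.
Check two-phase: ΣzᵢKᵢ = 1.5664 > 1 and Σzᵢ/Kᵢ = 1.5402 > 1, so g(0) = 0.5664 > 0 and g(1) = -0.5402 < 0.
Newton–Raphson from ψ = 0.5:
  ψ = 0.5000: g = -0.01172, g' = -0.8071 → ψ = 0.4855
Converged at ψ = 0.4855.
Then V = ψ·F = 0.4855·120.7 = 58.6 mol/h and L = F − V = 62.1 mol/h.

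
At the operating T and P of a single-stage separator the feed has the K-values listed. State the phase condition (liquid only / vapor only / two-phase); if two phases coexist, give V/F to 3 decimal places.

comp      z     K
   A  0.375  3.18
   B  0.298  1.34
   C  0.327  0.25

two-phase, V/F = 0.592

ΣzᵢKᵢ = 1.674; Σzᵢ/Kᵢ = 1.648.
Both exceed 1, so a two-phase solution exists.
Let ψ = V/F and solve Σ zᵢ(Kᵢ−1)/(1+ψ(Kᵢ−1)) = 0.
Newton–Raphson from ψ = 0.51:
  ψ = 0.510: g = 0.0763, g' = -0.907 → ψ = 0.594
  ψ = 0.594: g = -0.0019, g' = -0.961 → ψ = 0.592
Converged at ψ = 0.592.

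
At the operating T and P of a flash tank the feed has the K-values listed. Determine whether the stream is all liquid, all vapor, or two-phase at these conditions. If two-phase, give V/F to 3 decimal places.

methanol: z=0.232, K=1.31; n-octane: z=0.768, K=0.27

ΣzᵢKᵢ = 0.511; Σzᵢ/Kᵢ = 3.022.
Since ΣzᵢKᵢ < 1 the mixture is below its bubble point — single liquid phase.

all liquid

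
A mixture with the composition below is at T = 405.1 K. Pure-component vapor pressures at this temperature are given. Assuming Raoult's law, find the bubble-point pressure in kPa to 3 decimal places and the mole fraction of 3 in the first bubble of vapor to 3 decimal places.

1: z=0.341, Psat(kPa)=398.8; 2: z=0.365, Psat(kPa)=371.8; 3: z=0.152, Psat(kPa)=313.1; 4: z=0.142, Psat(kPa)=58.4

Pbub = 327.582 kPa, y_3 = 0.145

At the bubble point ψ → 0, so ΣzᵢKᵢ = 1 with Kᵢ = Pᵢˢᵃᵗ/P ⇒ P = ΣzᵢPᵢˢᵃᵗ.
P = 0.341·398.8 + 0.365·371.8 + 0.152·313.1 + 0.142·58.4 = 327.582 kPa
yᵢ = zᵢPᵢˢᵃᵗ/P ⇒ y_3 = 0.152·313.1/327.582 = 0.145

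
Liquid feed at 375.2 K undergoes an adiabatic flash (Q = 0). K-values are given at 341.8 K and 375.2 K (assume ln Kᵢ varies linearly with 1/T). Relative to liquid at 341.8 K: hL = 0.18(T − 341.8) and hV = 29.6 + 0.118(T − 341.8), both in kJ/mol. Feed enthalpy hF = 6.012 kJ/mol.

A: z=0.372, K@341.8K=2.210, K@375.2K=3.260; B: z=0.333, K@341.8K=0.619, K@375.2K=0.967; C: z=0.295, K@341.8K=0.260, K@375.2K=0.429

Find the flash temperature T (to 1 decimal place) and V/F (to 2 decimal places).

Adiabatic flash: solve Rachford–Rice at each trial T, then check hF = ψ·hV(T) + (1−ψ)·hL(T).
  T = 341.8 K: K = (2.210, 0.619, 0.260), RR gives ψ = 0.151, H_out = 4.479 kJ/mol
  T = 375.2 K: K = (3.260, 0.967, 0.429), RR gives ψ = 0.761, H_out = 26.959 kJ/mol
  T = 358.5 K: K = (2.709, 0.782, 0.338), RR gives ψ = 0.451, H_out = 15.883 kJ/mol
  T = 350.1 K: K = (2.451, 0.697, 0.297), RR gives ψ = 0.304, H_out = 10.325 kJ/mol
  T = 346.0 K: K = (2.330, 0.658, 0.278), RR gives ψ = 0.230, H_out = 7.505 kJ/mol
  T = 343.9 K: K = (2.270, 0.638, 0.269), RR gives ψ = 0.191, H_out = 6.013 kJ/mol
Linear interpolation between T = 341.8 (H_out = 4.479) and T = 343.9 (H_out = 6.013) on hF = 6.012 gives T ≈ 343.9 K, at which ψ = 0.19.

T = 343.9 K, V/F = 0.19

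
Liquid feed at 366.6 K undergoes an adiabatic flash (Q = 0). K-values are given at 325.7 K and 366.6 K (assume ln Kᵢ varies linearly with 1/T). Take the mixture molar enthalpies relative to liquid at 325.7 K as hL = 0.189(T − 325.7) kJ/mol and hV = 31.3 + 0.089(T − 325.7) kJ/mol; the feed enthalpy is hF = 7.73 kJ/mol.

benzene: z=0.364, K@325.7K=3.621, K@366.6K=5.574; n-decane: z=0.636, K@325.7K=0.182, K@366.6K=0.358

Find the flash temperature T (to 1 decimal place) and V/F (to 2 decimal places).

Adiabatic flash: solve Rachford–Rice at each trial T, then check hF = ψ·hV(T) + (1−ψ)·hL(T).
  T = 325.7 K: K = (3.621, 0.182), RR gives ψ = 0.202, H_out = 6.333 kJ/mol
  T = 366.6 K: K = (5.574, 0.358), RR gives ψ = 0.428, H_out = 19.374 kJ/mol
  T = 346.1 K: K = (4.548, 0.260), RR gives ψ = 0.313, H_out = 13.007 kJ/mol
  T = 335.9 K: K = (4.072, 0.219), RR gives ψ = 0.259, H_out = 9.768 kJ/mol
  T = 330.8 K: K = (3.843, 0.200), RR gives ψ = 0.231, H_out = 8.084 kJ/mol
  T = 328.2 K: K = (3.729, 0.191), RR gives ψ = 0.217, H_out = 7.201 kJ/mol
  T = 329.5 K: K = (3.786, 0.195), RR gives ψ = 0.224, H_out = 7.644 kJ/mol
Linear interpolation between T = 329.5 (H_out = 7.644) and T = 330.8 (H_out = 8.084) on hF = 7.73 gives T ≈ 329.8 K, at which ψ = 0.23.

T = 329.8 K, V/F = 0.23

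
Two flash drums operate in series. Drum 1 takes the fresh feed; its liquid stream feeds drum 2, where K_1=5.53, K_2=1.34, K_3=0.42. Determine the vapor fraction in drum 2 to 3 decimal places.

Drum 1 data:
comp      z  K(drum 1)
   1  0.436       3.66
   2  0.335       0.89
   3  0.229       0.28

V/F (drum 2) = 0.368

Drum 1:
Newton–Raphson from ψ₁ = 0.5:
  ψ₁ = 0.500: g = 0.2011, g' = -0.863 → ψ₁ = 0.733
  ψ₁ = 0.733: g = 0.0038, g' = -0.892 → ψ₁ = 0.737
Converged at ψ₁ = 0.737.
Drum-1 compositions:
  1: x = 0.147, y = 0.539
  2: x = 0.365, y = 0.324
  3: x = 0.488, y = 0.137
Drum-2 feed = drum-1 liquid: z₂ = (0.1472, 0.3646, 0.4882).
Drum 2:
Rachford–Rice: g(ψ₂) = Σ zᵢ(Kᵢ−1)/(1+ψ₂(Kᵢ−1)) = 0.
Feasibility: ΣzᵢKᵢ = 1.508, Σzᵢ/Kᵢ = 1.461 — both > 1, two phases present.
Newton–Raphson from ψ₂ = 0.53:
  ψ₂ = 0.530: g = -0.1077, g' = -0.634 → ψ₂ = 0.360
  ψ₂ = 0.360: g = 0.0060, g' = -0.732 → ψ₂ = 0.368
Converged at ψ₂ = 0.368.
  1: x = 0.055, y = 0.305
  2: x = 0.324, y = 0.434
  3: x = 0.621, y = 0.261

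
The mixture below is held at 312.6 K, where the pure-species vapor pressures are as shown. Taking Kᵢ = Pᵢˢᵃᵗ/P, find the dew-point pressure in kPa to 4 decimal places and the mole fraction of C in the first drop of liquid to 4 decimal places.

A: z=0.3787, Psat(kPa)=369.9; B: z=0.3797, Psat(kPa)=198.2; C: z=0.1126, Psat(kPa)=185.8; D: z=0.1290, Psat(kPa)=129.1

Pdew = 220.0324 kPa, x_C = 0.1333

At the dew point ψ → 1, so Σzᵢ/Kᵢ = 1 with Kᵢ = Pᵢˢᵃᵗ/P ⇒ 1/P = Σzᵢ/Pᵢˢᵃᵗ.
1/P = 0.3787/369.9 + 0.3797/198.2 + 0.1126/185.8 + 0.1290/129.1 = 0.0045448 ⇒ P = 220.0324 kPa
xᵢ = zᵢP/Pᵢˢᵃᵗ ⇒ x_C = 0.1126·220.0324/185.8 = 0.1333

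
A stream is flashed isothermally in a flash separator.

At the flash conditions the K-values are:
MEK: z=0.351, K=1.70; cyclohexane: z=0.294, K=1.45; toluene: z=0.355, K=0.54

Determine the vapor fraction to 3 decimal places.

ψ = 0.788

Rachford–Rice: g(ψ) = Σ zᵢ(Kᵢ−1)/(1+ψ(Kᵢ−1)) = 0.
g(0) = ΣzᵢKᵢ − 1 = 0.215 and g(1) = 1 − Σzᵢ/Kᵢ = -0.067, so a root lies in (0, 1).
Iterate (Newton) starting at ψ = 0.5:
  ψ = 0.500: g = 0.0779, g' = -0.261 → ψ = 0.799
  ψ = 0.799: g = -0.0033, g' = -0.291 → ψ = 0.788
Converged at ψ = 0.788.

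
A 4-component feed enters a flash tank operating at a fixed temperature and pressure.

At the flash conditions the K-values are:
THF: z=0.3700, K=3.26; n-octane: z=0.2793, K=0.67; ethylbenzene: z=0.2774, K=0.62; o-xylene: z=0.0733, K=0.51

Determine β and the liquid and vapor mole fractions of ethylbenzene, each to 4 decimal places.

Material balance + equilibrium reduce to Σ zᵢ(Kᵢ−1)/(1+β(Kᵢ−1)) = 0.
Check two-phase: ΣzᵢKᵢ = 1.6027 > 1 and Σzᵢ/Kᵢ = 1.1215 > 1, so g(0) = 0.6027 > 0 and g(1) = -0.1215 < 0.
Newton iteration, β⁰ = 0.49:
  β = 0.4900: g = 0.11005, g' = -0.5598 → β = 0.6866
  β = 0.6866: g = 0.01178, g' = -0.4544 → β = 0.7125
  β = 0.7125: g = 0.00011, g' = -0.4462 → β = 0.7128
Converged at β = 0.7128.
Compositions from xᵢ = zᵢ/(1+β(Kᵢ−1)), yᵢ = Kᵢxᵢ:
  THF: x = 0.1417, y = 0.4620
  n-octane: x = 0.3652, y = 0.2447
  ethylbenzene: x = 0.3804, y = 0.2359
  o-xylene: x = 0.1126, y = 0.0574

β = 0.7128, x_ethylbenzene = 0.3804, y_ethylbenzene = 0.2359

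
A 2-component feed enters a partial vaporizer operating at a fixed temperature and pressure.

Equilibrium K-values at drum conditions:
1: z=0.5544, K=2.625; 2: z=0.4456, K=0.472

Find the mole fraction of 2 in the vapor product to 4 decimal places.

Iterate (Newton) starting at ψ = 0.5:
  ψ = 0.5000: g = 0.17738, g' = -0.6750 → ψ = 0.7628
  ψ = 0.7628: g = 0.00833, g' = -0.6402 → ψ = 0.7758
Converged at ψ = 0.7758.
Compositions from xᵢ = zᵢ/(1+ψ(Kᵢ−1)), yᵢ = Kᵢxᵢ:
  1: x = 0.2452, y = 0.6438
  2: x = 0.7548, y = 0.3562

y_2 = 0.3562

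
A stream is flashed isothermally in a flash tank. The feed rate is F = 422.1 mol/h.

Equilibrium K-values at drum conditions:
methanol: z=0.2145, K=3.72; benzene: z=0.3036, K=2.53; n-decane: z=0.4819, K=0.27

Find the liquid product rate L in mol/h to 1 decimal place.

Rachford–Rice: g(ψ) = Σ zᵢ(Kᵢ−1)/(1+ψ(Kᵢ−1)) = 0.
g(0) = ΣzᵢKᵢ − 1 = 0.6962 and g(1) = 1 − Σzᵢ/Kᵢ = -0.9625, so a root lies in (0, 1).
Iterate (Newton) starting at ψ = 0.49:
  ψ = 0.4900: g = -0.03212, g' = -1.1462 → ψ = 0.4620
  ψ = 0.4620: g = -0.00010, g' = -1.1402 → ψ = 0.4619
Converged at ψ = 0.4619.
Then V = ψ·F = 0.4619·422.1 = 195.0 mol/h and L = F − V = 227.1 mol/h.

L = 227.1 mol/h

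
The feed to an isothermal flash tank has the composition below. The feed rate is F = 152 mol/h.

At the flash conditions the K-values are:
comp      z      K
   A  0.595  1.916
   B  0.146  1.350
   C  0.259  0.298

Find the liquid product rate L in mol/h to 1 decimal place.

L = 42.2 mol/h

Material balance + equilibrium reduce to Σ zᵢ(Kᵢ−1)/(1+β(Kᵢ−1)) = 0.
Check two-phase: ΣzᵢKᵢ = 1.414 > 1 and Σzᵢ/Kᵢ = 1.288 > 1, so g(0) = 0.414 > 0 and g(1) = -0.288 < 0.
Newton–Raphson from β = 0.53:
  β = 0.530: g = 0.1205, g' = -0.563 → β = 0.744
  β = 0.744: g = -0.0160, g' = -0.747 → β = 0.723
  β = 0.723: g = -0.0003, g' = -0.718 → β = 0.722
Converged at β = 0.722.
Then V = β·F = 0.7222·152 = 109.8 mol/h and L = F − V = 42.2 mol/h.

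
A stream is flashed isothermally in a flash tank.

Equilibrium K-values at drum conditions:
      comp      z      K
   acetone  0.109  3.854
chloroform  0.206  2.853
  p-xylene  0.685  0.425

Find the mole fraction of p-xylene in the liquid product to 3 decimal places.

x_p-xylene = 0.790

Material balance + equilibrium reduce to Σ zᵢ(Kᵢ−1)/(1+ψ(Kᵢ−1)) = 0.
Check two-phase: ΣzᵢKᵢ = 1.299 > 1 and Σzᵢ/Kᵢ = 1.712 > 1, so g(0) = 0.299 > 0 and g(1) = -0.712 < 0.
Newton–Raphson from ψ = 0.5:
  ψ = 0.500: g = -0.2265, g' = -0.787 → ψ = 0.212
  ψ = 0.212: g = 0.0189, g' = -1.002 → ψ = 0.231
  ψ = 0.231: g = 0.0003, g' = -0.970 → ψ = 0.232
Converged at ψ = 0.232.
Compositions from xᵢ = zᵢ/(1+ψ(Kᵢ−1)), yᵢ = Kᵢxᵢ:
  acetone: x = 0.066, y = 0.253
  chloroform: x = 0.144, y = 0.411
  p-xylene: x = 0.790, y = 0.336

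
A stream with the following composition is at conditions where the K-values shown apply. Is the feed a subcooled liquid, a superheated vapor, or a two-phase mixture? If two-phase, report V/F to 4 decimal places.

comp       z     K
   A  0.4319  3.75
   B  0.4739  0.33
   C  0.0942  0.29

ΣzᵢKᵢ = 1.8033; Σzᵢ/Kᵢ = 1.8761.
Both exceed 1, so a two-phase solution exists.
Rachford–Rice: g(ψ) = Σ zᵢ(Kᵢ−1)/(1+ψ(Kᵢ−1)) = 0.
Newton–Raphson from ψ = 0.5:
  ψ = 0.5000: g = -0.08106, g' = -1.1743 → ψ = 0.4310
  ψ = 0.4310: g = 0.00076, g' = -1.2032 → ψ = 0.4316
Converged at ψ = 0.4316.

two-phase, V/F = 0.4316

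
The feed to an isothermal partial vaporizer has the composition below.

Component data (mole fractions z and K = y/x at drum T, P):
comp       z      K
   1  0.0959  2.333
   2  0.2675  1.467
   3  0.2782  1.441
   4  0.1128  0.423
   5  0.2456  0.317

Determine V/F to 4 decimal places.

Material balance + equilibrium reduce to Σ zᵢ(Kᵢ−1)/(1+V/F(Kᵢ−1)) = 0.
g(0) = ΣzᵢKᵢ − 1 = 0.1426 and g(1) = 1 − Σzᵢ/Kᵢ = -0.4579, so a root lies in (0, 1).
Newton iteration, V/F⁰ = 0.47:
  V/F = 0.4700: g = -0.05370, g' = -0.4600 → V/F = 0.3533
  V/F = 0.3533: g = -0.00254, g' = -0.4205 → V/F = 0.3472
Converged at V/F = 0.3472.

V/F = 0.3472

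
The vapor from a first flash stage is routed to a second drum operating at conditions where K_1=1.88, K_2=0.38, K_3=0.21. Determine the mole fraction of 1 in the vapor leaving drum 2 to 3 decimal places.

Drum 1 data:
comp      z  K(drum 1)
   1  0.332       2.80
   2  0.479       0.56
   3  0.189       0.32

Drum 1:
Let ψ₁ = V/F and solve Σ zᵢ(Kᵢ−1)/(1+ψ₁(Kᵢ−1)) = 0.
Check two-phase: ΣzᵢKᵢ = 1.258 > 1 and Σzᵢ/Kᵢ = 1.565 > 1, so g(0) = 0.258 > 0 and g(1) = -0.565 < 0.
Iterate (Newton) starting at ψ₁ = 0.5:
  ψ₁ = 0.500: g = -0.1504, g' = -0.651 → ψ₁ = 0.269
  ψ₁ = 0.269: g = 0.0063, g' = -0.739 → ψ₁ = 0.278
Converged at ψ₁ = 0.278.
Drum-1 compositions:
  1: x = 0.221, y = 0.620
  2: x = 0.546, y = 0.306
  3: x = 0.233, y = 0.075
Drum-2 feed = drum-1 vapor: z₂ = (0.6199, 0.3056, 0.0746).
Drum 2:
Iterate (Newton) starting at ψ₂ = 0.5:
  ψ₂ = 0.500: g = 0.0069, g' = -0.605 → ψ₂ = 0.511
Converged at ψ₂ = 0.511.
  1: x = 0.428, y = 0.804
  2: x = 0.447, y = 0.170
  3: x = 0.125, y = 0.026

y_1 (drum 2) = 0.804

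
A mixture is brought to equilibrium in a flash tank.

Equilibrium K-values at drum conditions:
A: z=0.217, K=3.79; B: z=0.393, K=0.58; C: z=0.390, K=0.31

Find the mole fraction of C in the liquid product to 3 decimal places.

x_C = 0.422

Material balance + equilibrium reduce to Σ zᵢ(Kᵢ−1)/(1+ψ(Kᵢ−1)) = 0.
Check two-phase: ΣzᵢKᵢ = 1.171 > 1 and Σzᵢ/Kᵢ = 1.993 > 1, so g(0) = 0.171 > 0 and g(1) = -0.993 < 0.
Newton iteration, ψ⁰ = 0.5:
  ψ = 0.500: g = -0.3670, g' = -0.838 → ψ = 0.062
  ψ = 0.062: g = 0.0652, g' = -1.502 → ψ = 0.106
  ψ = 0.106: g = 0.0046, g' = -1.300 → ψ = 0.109
Converged at ψ = 0.109.
Compositions from xᵢ = zᵢ/(1+ψ(Kᵢ−1)), yᵢ = Kᵢxᵢ:
  A: x = 0.166, y = 0.630
  B: x = 0.412, y = 0.239
  C: x = 0.422, y = 0.131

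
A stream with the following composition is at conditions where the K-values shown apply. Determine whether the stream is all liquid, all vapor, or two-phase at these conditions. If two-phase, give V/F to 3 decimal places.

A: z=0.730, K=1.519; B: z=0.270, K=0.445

two-phase, V/F = 0.795

ΣzᵢKᵢ = 1.229; Σzᵢ/Kᵢ = 1.087.
Both exceed 1, so a two-phase solution exists.
Material balance + equilibrium reduce to Σ zᵢ(Kᵢ−1)/(1+ψ(Kᵢ−1)) = 0.
Binary case is linear: z₁(K₁−1)(1+ψ(K₂−1)) + z₂(K₂−1)(1+ψ(K₁−1)) = 0
⇒ ψ = [z₁(K₁−1)+z₂(K₂−1)] / [−(K₁−1)(K₂−1)] = 0.2290/0.2880 = 0.795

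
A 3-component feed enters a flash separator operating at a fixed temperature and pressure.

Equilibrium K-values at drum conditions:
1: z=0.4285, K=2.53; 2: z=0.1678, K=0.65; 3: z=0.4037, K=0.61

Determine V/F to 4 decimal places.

V/F = 0.7583

Material balance + equilibrium reduce to Σ zᵢ(Kᵢ−1)/(1+V/F(Kᵢ−1)) = 0.
Feasibility: ΣzᵢKᵢ = 1.4394, Σzᵢ/Kᵢ = 1.0893 — both > 1, two phases present.
Iterate (Newton) starting at V/F = 0.5:
  V/F = 0.5000: g = 0.10468, g' = -0.4469 → V/F = 0.7342
  V/F = 0.7342: g = 0.00911, g' = -0.3803 → V/F = 0.7582
  V/F = 0.7582: g = 0.00004, g' = -0.3769 → V/F = 0.7583
Converged at V/F = 0.7583.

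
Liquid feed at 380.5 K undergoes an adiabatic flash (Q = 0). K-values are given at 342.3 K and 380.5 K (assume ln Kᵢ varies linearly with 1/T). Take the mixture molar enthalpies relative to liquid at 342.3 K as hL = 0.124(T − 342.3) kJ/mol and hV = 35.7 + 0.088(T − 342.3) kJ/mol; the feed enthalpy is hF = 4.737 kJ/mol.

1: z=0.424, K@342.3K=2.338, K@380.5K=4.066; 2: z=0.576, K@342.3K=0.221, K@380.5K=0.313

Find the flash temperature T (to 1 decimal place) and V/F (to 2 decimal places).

Adiabatic flash: solve Rachford–Rice at each trial T, then check hF = ψ·hV(T) + (1−ψ)·hL(T).
  T = 342.3 K: K = (2.338, 0.221), RR gives ψ = 0.114, H_out = 4.062 kJ/mol
  T = 380.5 K: K = (4.066, 0.313), RR gives ψ = 0.429, H_out = 19.473 kJ/mol
  T = 361.4 K: K = (3.129, 0.265), RR gives ψ = 0.307, H_out = 13.104 kJ/mol
  T = 351.9 K: K = (2.717, 0.243), RR gives ψ = 0.225, H_out = 9.133 kJ/mol
  T = 347.1 K: K = (2.523, 0.232), RR gives ψ = 0.174, H_out = 6.771 kJ/mol
  T = 344.7 K: K = (2.429, 0.226), RR gives ψ = 0.145, H_out = 5.467 kJ/mol
  T = 343.5 K: K = (2.383, 0.224), RR gives ψ = 0.130, H_out = 4.778 kJ/mol
Linear interpolation between T = 342.3 (H_out = 4.062) and T = 343.5 (H_out = 4.778) on hF = 4.737 gives T ≈ 343.4 K, at which ψ = 0.13.

T = 343.4 K, V/F = 0.13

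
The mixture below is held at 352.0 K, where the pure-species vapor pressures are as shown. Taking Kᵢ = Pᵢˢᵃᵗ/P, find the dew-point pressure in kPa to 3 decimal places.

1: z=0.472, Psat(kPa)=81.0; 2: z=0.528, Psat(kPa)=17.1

Pdew = 27.245 kPa

At the dew point ψ → 1, so Σzᵢ/Kᵢ = 1 with Kᵢ = Pᵢˢᵃᵗ/P ⇒ 1/P = Σzᵢ/Pᵢˢᵃᵗ.
1/P = 0.472/81.0 + 0.528/17.1 = 0.036704 ⇒ P = 27.245 kPa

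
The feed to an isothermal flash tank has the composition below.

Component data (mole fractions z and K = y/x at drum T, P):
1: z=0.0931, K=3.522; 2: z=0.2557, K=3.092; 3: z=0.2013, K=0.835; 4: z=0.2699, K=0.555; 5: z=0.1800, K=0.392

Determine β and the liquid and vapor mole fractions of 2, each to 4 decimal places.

β = 0.5285, x_2 = 0.1214, y_2 = 0.3755

Material balance + equilibrium reduce to Σ zᵢ(Kᵢ−1)/(1+β(Kᵢ−1)) = 0.
Feasibility: ΣzᵢKᵢ = 1.5070, Σzᵢ/Kᵢ = 1.2957 — both > 1, two phases present.
Newton iteration, β⁰ = 0.5:
  β = 0.5000: g = 0.01738, g' = -0.6154 → β = 0.5282
  β = 0.5282: g = 0.00017, g' = -0.6037 → β = 0.5285
Converged at β = 0.5285.
Compositions from xᵢ = zᵢ/(1+β(Kᵢ−1)), yᵢ = Kᵢxᵢ:
  1: x = 0.0399, y = 0.1406
  2: x = 0.1214, y = 0.3755
  3: x = 0.2205, y = 0.1841
  4: x = 0.3529, y = 0.1959
  5: x = 0.2652, y = 0.1040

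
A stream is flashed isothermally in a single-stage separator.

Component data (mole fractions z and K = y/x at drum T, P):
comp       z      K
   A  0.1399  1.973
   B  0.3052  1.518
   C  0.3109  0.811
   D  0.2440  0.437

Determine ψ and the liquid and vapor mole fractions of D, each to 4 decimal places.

ψ = 0.3552, x_D = 0.3050, y_D = 0.1333

Material balance + equilibrium reduce to Σ zᵢ(Kᵢ−1)/(1+ψ(Kᵢ−1)) = 0.
Check two-phase: ΣzᵢKᵢ = 1.0981 > 1 and Σzᵢ/Kᵢ = 1.2137 > 1, so g(0) = 0.0981 > 0 and g(1) = -0.2137 < 0.
Iterate (Newton) starting at ψ = 0.5:
  ψ = 0.5000: g = -0.03894, g' = -0.2750 → ψ = 0.3584
  ψ = 0.3584: g = -0.00085, g' = -0.2652 → ψ = 0.3552
Converged at ψ = 0.3552.
Compositions from xᵢ = zᵢ/(1+ψ(Kᵢ−1)), yᵢ = Kᵢxᵢ:
  A: x = 0.1040, y = 0.2051
  B: x = 0.2578, y = 0.3913
  C: x = 0.3333, y = 0.2703
  D: x = 0.3050, y = 0.1333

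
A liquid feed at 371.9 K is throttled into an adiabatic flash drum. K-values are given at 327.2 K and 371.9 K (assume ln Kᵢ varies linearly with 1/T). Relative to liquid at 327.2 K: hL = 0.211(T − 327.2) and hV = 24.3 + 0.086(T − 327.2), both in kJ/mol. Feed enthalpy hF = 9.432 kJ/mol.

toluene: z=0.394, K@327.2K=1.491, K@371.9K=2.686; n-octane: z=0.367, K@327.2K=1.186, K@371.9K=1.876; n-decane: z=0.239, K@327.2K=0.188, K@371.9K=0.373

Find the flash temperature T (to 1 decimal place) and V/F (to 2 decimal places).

T = 331.0 K, V/F = 0.36

Adiabatic flash: solve Rachford–Rice at each trial T, then check hF = ψ·hV(T) + (1−ψ)·hL(T).
  T = 327.2 K: K = (1.491, 1.186, 0.188), RR gives ψ = 0.232, H_out = 5.637 kJ/mol
  T = 371.9 K: K = (2.686, 1.876, 0.373), RR gives ψ = 1.000, H_out = 28.144 kJ/mol
  T = 349.5 K: K = (2.038, 1.513, 0.270), RR gives ψ = 0.726, H_out = 20.314 kJ/mol
  T = 338.4 K: K = (1.753, 1.346, 0.227), RR gives ψ = 0.541, H_out = 14.761 kJ/mol
  T = 332.8 K: K = (1.619, 1.265, 0.207), RR gives ψ = 0.413, H_out = 10.925 kJ/mol
  T = 330.0 K: K = (1.554, 1.225, 0.197), RR gives ψ = 0.331, H_out = 8.526 kJ/mol
  T = 331.4 K: K = (1.586, 1.245, 0.202), RR gives ψ = 0.374, H_out = 9.777 kJ/mol
Linear interpolation between T = 330.0 (H_out = 8.526) and T = 331.4 (H_out = 9.777) on hF = 9.432 gives T ≈ 331.0 K, at which ψ = 0.36.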